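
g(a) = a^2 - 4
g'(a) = 2*a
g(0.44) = -3.81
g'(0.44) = 0.88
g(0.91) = -3.17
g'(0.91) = 1.82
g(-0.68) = -3.54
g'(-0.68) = -1.36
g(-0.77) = -3.41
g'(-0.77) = -1.54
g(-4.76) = 18.66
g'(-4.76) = -9.52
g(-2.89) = 4.35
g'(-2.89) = -5.78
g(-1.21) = -2.54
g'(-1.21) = -2.42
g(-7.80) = 56.84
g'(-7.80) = -15.60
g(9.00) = 77.00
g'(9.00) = 18.00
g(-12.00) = 140.00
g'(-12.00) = -24.00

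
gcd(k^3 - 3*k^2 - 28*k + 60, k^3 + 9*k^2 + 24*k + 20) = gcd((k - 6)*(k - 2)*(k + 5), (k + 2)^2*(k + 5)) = k + 5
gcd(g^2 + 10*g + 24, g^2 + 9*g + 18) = g + 6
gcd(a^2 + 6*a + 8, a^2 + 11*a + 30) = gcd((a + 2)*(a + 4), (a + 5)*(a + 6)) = 1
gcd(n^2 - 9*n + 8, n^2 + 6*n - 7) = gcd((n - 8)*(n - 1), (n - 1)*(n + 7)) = n - 1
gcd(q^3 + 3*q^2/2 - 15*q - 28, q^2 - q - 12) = q - 4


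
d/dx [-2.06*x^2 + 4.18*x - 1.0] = 4.18 - 4.12*x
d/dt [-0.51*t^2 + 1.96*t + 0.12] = 1.96 - 1.02*t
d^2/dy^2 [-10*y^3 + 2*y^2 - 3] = 4 - 60*y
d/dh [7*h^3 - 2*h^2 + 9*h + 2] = 21*h^2 - 4*h + 9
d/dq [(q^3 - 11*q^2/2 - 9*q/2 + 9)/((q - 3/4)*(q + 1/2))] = 4*(16*q^4 - 8*q^3 + 76*q^2 - 222*q + 63)/(64*q^4 - 32*q^3 - 44*q^2 + 12*q + 9)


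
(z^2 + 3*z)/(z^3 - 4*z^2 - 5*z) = (z + 3)/(z^2 - 4*z - 5)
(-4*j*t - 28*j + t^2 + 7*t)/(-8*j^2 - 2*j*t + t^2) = (t + 7)/(2*j + t)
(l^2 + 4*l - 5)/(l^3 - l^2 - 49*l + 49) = (l + 5)/(l^2 - 49)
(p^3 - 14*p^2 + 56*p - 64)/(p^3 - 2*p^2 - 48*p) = (p^2 - 6*p + 8)/(p*(p + 6))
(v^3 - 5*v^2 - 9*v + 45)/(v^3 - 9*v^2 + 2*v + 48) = (v^2 - 2*v - 15)/(v^2 - 6*v - 16)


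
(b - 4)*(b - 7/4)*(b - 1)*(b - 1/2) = b^4 - 29*b^3/4 + 129*b^2/8 - 107*b/8 + 7/2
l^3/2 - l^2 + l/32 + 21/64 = (l/2 + 1/4)*(l - 7/4)*(l - 3/4)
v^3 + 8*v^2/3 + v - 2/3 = (v - 1/3)*(v + 1)*(v + 2)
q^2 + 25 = (q - 5*I)*(q + 5*I)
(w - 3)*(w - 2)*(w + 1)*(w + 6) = w^4 + 2*w^3 - 23*w^2 + 12*w + 36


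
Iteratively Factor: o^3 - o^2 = (o)*(o^2 - o) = o*(o - 1)*(o)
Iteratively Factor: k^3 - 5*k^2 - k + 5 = (k - 5)*(k^2 - 1) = (k - 5)*(k + 1)*(k - 1)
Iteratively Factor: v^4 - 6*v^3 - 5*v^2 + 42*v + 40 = (v + 1)*(v^3 - 7*v^2 + 2*v + 40) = (v - 5)*(v + 1)*(v^2 - 2*v - 8) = (v - 5)*(v - 4)*(v + 1)*(v + 2)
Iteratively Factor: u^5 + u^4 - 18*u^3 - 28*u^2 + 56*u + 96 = (u + 2)*(u^4 - u^3 - 16*u^2 + 4*u + 48) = (u + 2)*(u + 3)*(u^3 - 4*u^2 - 4*u + 16) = (u - 4)*(u + 2)*(u + 3)*(u^2 - 4) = (u - 4)*(u - 2)*(u + 2)*(u + 3)*(u + 2)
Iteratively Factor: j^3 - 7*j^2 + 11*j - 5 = (j - 1)*(j^2 - 6*j + 5) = (j - 5)*(j - 1)*(j - 1)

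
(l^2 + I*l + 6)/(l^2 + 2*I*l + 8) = (l + 3*I)/(l + 4*I)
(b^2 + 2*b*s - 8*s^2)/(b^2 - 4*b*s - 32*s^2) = (-b + 2*s)/(-b + 8*s)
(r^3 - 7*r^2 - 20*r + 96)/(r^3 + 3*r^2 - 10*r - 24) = (r - 8)/(r + 2)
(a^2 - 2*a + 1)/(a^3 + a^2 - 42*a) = (a^2 - 2*a + 1)/(a*(a^2 + a - 42))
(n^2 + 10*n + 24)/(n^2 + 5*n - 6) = (n + 4)/(n - 1)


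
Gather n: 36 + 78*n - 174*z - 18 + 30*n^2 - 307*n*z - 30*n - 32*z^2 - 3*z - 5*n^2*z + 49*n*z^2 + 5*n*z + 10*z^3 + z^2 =n^2*(30 - 5*z) + n*(49*z^2 - 302*z + 48) + 10*z^3 - 31*z^2 - 177*z + 18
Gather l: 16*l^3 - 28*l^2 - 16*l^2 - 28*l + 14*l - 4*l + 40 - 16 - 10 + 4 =16*l^3 - 44*l^2 - 18*l + 18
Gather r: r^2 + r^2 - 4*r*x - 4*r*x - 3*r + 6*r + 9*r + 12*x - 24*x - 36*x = 2*r^2 + r*(12 - 8*x) - 48*x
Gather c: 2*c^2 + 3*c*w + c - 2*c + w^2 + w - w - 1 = 2*c^2 + c*(3*w - 1) + w^2 - 1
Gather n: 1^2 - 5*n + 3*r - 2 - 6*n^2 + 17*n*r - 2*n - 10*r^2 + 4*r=-6*n^2 + n*(17*r - 7) - 10*r^2 + 7*r - 1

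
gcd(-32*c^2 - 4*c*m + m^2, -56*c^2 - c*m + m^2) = 8*c - m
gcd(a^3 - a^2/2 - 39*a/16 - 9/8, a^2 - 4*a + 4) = a - 2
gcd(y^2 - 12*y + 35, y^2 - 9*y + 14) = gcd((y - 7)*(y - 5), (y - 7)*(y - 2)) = y - 7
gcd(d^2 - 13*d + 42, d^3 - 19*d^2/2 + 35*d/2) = d - 7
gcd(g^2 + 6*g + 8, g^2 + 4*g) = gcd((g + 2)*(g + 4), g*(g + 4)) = g + 4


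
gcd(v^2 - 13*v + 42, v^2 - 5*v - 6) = v - 6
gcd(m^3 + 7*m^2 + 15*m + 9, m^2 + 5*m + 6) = m + 3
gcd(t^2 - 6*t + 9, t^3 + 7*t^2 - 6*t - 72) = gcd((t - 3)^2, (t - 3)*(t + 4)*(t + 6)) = t - 3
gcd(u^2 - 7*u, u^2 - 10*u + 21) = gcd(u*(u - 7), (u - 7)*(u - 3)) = u - 7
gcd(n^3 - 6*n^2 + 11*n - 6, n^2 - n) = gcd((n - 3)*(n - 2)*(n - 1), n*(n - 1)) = n - 1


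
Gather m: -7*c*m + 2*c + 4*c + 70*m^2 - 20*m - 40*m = 6*c + 70*m^2 + m*(-7*c - 60)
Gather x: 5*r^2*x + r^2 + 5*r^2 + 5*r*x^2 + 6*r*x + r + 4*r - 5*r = 6*r^2 + 5*r*x^2 + x*(5*r^2 + 6*r)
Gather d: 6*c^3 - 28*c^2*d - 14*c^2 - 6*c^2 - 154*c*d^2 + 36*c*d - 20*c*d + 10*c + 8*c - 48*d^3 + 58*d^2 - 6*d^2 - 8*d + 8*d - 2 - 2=6*c^3 - 20*c^2 + 18*c - 48*d^3 + d^2*(52 - 154*c) + d*(-28*c^2 + 16*c) - 4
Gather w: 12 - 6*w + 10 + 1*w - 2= 20 - 5*w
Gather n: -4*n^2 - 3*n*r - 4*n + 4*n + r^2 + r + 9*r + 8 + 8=-4*n^2 - 3*n*r + r^2 + 10*r + 16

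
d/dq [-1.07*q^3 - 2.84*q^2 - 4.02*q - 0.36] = -3.21*q^2 - 5.68*q - 4.02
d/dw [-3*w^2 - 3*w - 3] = -6*w - 3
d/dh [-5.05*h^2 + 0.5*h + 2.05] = 0.5 - 10.1*h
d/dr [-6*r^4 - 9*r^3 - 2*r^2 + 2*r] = -24*r^3 - 27*r^2 - 4*r + 2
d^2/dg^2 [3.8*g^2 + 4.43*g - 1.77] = 7.60000000000000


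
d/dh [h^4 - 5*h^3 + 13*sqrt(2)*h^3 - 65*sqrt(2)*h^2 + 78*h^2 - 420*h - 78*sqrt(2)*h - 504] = 4*h^3 - 15*h^2 + 39*sqrt(2)*h^2 - 130*sqrt(2)*h + 156*h - 420 - 78*sqrt(2)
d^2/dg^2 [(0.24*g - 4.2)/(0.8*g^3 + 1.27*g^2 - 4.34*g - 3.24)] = (0.9216*g^5 - 30.79296*g^4 - 65.834448*g^3 + 54.31428*g^2 + 79.504272*g - 199.532928)/(0.512*g^9 + 2.4384*g^8 - 4.46184*g^7 - 30.629057*g^6 + 4.454442*g^5 + 123.581928*g^4 + 50.597128*g^3 - 143.086176*g^2 - 136.678752*g - 34.012224)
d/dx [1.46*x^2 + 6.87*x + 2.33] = 2.92*x + 6.87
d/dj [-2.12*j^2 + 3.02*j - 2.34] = 3.02 - 4.24*j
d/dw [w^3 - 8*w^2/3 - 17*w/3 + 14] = 3*w^2 - 16*w/3 - 17/3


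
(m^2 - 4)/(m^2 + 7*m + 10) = (m - 2)/(m + 5)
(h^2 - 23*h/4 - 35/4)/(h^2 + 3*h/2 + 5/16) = 4*(h - 7)/(4*h + 1)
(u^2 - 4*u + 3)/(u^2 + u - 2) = (u - 3)/(u + 2)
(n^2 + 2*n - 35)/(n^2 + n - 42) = (n - 5)/(n - 6)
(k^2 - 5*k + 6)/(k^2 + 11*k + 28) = (k^2 - 5*k + 6)/(k^2 + 11*k + 28)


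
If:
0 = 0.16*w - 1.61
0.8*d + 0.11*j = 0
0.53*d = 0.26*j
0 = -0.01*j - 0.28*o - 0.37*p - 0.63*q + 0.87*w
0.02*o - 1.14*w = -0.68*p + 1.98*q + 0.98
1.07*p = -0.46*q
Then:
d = 0.00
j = 0.00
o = 39.89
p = 2.20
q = -5.13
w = 10.06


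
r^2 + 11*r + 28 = (r + 4)*(r + 7)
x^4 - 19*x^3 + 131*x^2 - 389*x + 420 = (x - 7)*(x - 5)*(x - 4)*(x - 3)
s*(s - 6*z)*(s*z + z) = s^3*z - 6*s^2*z^2 + s^2*z - 6*s*z^2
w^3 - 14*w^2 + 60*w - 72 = (w - 6)^2*(w - 2)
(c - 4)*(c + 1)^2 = c^3 - 2*c^2 - 7*c - 4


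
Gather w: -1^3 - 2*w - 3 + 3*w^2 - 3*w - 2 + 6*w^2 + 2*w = 9*w^2 - 3*w - 6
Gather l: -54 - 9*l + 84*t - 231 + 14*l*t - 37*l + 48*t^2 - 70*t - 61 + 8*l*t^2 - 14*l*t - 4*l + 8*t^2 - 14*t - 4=l*(8*t^2 - 50) + 56*t^2 - 350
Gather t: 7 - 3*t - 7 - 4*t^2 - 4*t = -4*t^2 - 7*t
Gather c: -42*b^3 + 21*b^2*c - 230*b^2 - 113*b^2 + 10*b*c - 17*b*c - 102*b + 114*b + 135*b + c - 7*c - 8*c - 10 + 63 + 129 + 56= -42*b^3 - 343*b^2 + 147*b + c*(21*b^2 - 7*b - 14) + 238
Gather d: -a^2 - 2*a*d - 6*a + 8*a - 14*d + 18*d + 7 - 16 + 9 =-a^2 + 2*a + d*(4 - 2*a)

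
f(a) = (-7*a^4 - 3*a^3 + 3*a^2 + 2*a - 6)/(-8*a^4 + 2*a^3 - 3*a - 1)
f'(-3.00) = -0.05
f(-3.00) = 0.68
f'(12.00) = 0.00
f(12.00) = 0.92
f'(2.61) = -0.03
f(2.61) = 1.04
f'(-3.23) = -0.05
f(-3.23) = 0.69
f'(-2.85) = -0.06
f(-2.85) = 0.67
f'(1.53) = -0.00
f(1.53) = 1.07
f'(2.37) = -0.03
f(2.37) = 1.05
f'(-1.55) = 0.12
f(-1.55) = 0.62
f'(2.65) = -0.03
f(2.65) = 1.04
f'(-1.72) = 0.02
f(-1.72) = 0.61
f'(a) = (32*a^3 - 6*a^2 + 3)*(-7*a^4 - 3*a^3 + 3*a^2 + 2*a - 6)/(-8*a^4 + 2*a^3 - 3*a - 1)^2 + (-28*a^3 - 9*a^2 + 6*a + 2)/(-8*a^4 + 2*a^3 - 3*a - 1) = (-38*a^6 + 48*a^5 + 105*a^4 - 154*a^3 + 36*a^2 - 6*a - 20)/(64*a^8 - 32*a^7 + 4*a^6 + 48*a^5 + 4*a^4 - 4*a^3 + 9*a^2 + 6*a + 1)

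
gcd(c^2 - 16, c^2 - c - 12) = c - 4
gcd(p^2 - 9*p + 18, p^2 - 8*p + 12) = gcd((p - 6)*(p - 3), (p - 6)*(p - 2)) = p - 6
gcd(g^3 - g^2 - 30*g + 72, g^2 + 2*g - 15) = g - 3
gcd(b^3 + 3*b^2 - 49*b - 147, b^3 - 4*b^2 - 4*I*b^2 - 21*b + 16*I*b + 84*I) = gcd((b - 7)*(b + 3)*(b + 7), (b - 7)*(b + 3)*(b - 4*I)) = b^2 - 4*b - 21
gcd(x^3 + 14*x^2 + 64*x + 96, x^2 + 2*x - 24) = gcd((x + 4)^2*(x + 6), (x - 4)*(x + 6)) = x + 6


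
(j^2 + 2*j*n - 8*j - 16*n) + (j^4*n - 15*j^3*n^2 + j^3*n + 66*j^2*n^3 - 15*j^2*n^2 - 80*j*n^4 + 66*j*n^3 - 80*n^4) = j^4*n - 15*j^3*n^2 + j^3*n + 66*j^2*n^3 - 15*j^2*n^2 + j^2 - 80*j*n^4 + 66*j*n^3 + 2*j*n - 8*j - 80*n^4 - 16*n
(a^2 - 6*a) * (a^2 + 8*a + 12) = a^4 + 2*a^3 - 36*a^2 - 72*a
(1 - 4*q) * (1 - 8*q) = 32*q^2 - 12*q + 1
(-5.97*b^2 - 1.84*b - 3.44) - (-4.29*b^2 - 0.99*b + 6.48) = -1.68*b^2 - 0.85*b - 9.92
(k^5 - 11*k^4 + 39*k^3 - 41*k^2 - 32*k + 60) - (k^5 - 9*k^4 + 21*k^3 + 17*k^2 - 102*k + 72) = -2*k^4 + 18*k^3 - 58*k^2 + 70*k - 12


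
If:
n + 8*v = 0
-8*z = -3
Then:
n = -8*v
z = 3/8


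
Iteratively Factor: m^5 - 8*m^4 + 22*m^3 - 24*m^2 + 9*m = (m)*(m^4 - 8*m^3 + 22*m^2 - 24*m + 9) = m*(m - 1)*(m^3 - 7*m^2 + 15*m - 9) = m*(m - 3)*(m - 1)*(m^2 - 4*m + 3) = m*(m - 3)^2*(m - 1)*(m - 1)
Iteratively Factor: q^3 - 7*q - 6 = (q + 2)*(q^2 - 2*q - 3) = (q - 3)*(q + 2)*(q + 1)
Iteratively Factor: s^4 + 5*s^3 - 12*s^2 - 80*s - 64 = (s - 4)*(s^3 + 9*s^2 + 24*s + 16) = (s - 4)*(s + 1)*(s^2 + 8*s + 16) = (s - 4)*(s + 1)*(s + 4)*(s + 4)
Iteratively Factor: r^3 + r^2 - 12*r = (r)*(r^2 + r - 12) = r*(r - 3)*(r + 4)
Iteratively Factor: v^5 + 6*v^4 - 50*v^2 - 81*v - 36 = (v - 3)*(v^4 + 9*v^3 + 27*v^2 + 31*v + 12) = (v - 3)*(v + 1)*(v^3 + 8*v^2 + 19*v + 12) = (v - 3)*(v + 1)*(v + 4)*(v^2 + 4*v + 3) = (v - 3)*(v + 1)^2*(v + 4)*(v + 3)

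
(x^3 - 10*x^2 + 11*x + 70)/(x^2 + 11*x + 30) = (x^3 - 10*x^2 + 11*x + 70)/(x^2 + 11*x + 30)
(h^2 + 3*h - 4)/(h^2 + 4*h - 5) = (h + 4)/(h + 5)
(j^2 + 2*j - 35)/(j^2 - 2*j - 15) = (j + 7)/(j + 3)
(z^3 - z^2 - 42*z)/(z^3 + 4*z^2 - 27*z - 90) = z*(z - 7)/(z^2 - 2*z - 15)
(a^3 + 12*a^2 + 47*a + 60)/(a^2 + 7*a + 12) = a + 5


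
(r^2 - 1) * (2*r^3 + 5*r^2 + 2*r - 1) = 2*r^5 + 5*r^4 - 6*r^2 - 2*r + 1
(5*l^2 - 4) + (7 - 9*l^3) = -9*l^3 + 5*l^2 + 3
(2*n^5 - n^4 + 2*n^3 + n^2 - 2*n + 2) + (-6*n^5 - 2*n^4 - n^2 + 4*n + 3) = -4*n^5 - 3*n^4 + 2*n^3 + 2*n + 5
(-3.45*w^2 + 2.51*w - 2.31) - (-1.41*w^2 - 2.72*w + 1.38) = -2.04*w^2 + 5.23*w - 3.69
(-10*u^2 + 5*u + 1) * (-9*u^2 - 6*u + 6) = 90*u^4 + 15*u^3 - 99*u^2 + 24*u + 6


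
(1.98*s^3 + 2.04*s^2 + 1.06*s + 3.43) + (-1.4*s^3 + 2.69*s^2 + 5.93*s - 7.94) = 0.58*s^3 + 4.73*s^2 + 6.99*s - 4.51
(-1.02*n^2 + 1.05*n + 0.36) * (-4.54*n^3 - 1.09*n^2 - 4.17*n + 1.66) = 4.6308*n^5 - 3.6552*n^4 + 1.4745*n^3 - 6.4641*n^2 + 0.2418*n + 0.5976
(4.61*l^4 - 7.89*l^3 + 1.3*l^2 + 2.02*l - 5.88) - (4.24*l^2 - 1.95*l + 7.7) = 4.61*l^4 - 7.89*l^3 - 2.94*l^2 + 3.97*l - 13.58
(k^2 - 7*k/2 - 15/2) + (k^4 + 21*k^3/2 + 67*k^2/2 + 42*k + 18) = k^4 + 21*k^3/2 + 69*k^2/2 + 77*k/2 + 21/2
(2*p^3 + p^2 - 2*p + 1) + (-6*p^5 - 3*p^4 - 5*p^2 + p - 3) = -6*p^5 - 3*p^4 + 2*p^3 - 4*p^2 - p - 2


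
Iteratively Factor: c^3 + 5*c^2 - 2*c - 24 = (c + 3)*(c^2 + 2*c - 8) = (c + 3)*(c + 4)*(c - 2)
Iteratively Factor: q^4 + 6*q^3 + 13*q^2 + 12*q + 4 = (q + 2)*(q^3 + 4*q^2 + 5*q + 2) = (q + 2)^2*(q^2 + 2*q + 1) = (q + 1)*(q + 2)^2*(q + 1)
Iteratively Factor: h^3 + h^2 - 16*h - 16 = (h - 4)*(h^2 + 5*h + 4) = (h - 4)*(h + 1)*(h + 4)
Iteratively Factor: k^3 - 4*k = (k - 2)*(k^2 + 2*k) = (k - 2)*(k + 2)*(k)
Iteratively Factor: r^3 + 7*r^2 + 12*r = (r)*(r^2 + 7*r + 12) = r*(r + 3)*(r + 4)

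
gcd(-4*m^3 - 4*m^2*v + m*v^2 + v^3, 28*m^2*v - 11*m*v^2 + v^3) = 1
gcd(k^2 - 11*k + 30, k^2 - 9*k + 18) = k - 6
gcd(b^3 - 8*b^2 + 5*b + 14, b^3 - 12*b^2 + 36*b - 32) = b - 2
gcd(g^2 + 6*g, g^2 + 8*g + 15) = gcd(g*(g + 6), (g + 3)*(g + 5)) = 1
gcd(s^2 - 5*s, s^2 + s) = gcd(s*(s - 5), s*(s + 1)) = s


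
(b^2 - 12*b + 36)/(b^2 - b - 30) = (b - 6)/(b + 5)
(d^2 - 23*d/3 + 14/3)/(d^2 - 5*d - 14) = (d - 2/3)/(d + 2)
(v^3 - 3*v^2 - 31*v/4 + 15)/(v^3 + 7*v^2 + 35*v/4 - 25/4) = (2*v^2 - 11*v + 12)/(2*v^2 + 9*v - 5)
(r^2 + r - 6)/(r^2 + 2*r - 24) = (r^2 + r - 6)/(r^2 + 2*r - 24)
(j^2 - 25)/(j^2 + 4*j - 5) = (j - 5)/(j - 1)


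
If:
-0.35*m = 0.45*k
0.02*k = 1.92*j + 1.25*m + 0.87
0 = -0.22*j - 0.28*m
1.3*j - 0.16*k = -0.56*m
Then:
No Solution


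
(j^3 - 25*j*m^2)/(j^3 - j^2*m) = (j^2 - 25*m^2)/(j*(j - m))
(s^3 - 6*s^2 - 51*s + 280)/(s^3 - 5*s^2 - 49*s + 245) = (s - 8)/(s - 7)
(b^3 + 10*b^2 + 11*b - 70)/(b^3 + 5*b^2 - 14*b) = (b + 5)/b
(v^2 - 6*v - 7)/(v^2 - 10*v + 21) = (v + 1)/(v - 3)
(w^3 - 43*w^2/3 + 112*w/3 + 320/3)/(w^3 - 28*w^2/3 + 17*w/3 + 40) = (w - 8)/(w - 3)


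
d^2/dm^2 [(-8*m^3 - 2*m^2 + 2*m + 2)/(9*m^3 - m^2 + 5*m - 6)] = 4*(-117*m^6 + 783*m^5 - 702*m^4 - 575*m^3 + 840*m^2 - 303*m + 13)/(729*m^9 - 243*m^8 + 1242*m^7 - 1729*m^6 + 1014*m^5 - 1713*m^4 + 1277*m^3 - 558*m^2 + 540*m - 216)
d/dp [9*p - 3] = 9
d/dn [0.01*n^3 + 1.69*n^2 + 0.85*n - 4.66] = 0.03*n^2 + 3.38*n + 0.85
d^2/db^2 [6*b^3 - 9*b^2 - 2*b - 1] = 36*b - 18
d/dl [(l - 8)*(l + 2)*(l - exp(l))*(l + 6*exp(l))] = (1 - exp(l))*(l - 8)*(l + 2)*(l + 6*exp(l)) + (l - 8)*(l + 2)*(l - exp(l))*(6*exp(l) + 1) + (l - 8)*(l - exp(l))*(l + 6*exp(l)) + (l + 2)*(l - exp(l))*(l + 6*exp(l))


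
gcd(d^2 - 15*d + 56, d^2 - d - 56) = d - 8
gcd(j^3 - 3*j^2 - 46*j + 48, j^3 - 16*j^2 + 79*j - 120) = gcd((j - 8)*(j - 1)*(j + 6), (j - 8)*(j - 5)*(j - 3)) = j - 8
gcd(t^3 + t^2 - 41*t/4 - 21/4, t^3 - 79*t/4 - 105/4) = t + 7/2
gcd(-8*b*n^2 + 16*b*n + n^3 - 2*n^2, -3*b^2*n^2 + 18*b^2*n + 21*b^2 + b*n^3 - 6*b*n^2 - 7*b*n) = 1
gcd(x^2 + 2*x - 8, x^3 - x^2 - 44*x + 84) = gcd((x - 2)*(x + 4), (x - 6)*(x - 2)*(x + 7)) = x - 2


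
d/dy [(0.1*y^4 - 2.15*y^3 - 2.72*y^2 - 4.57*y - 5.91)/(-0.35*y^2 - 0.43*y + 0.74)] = (-0.07*y^5 + 0.623499999999999*y^4 + 2.145*y^3 - 5.2029*y^2 - 8.1626*y - 5.9231)/(0.1225*y^4 + 0.301*y^3 - 0.3331*y^2 - 0.6364*y + 0.5476)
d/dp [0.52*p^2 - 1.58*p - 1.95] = 1.04*p - 1.58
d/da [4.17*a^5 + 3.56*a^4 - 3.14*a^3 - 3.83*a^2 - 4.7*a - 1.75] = 20.85*a^4 + 14.24*a^3 - 9.42*a^2 - 7.66*a - 4.7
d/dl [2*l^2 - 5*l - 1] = 4*l - 5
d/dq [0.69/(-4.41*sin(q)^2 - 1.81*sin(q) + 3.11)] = (6.0858*sin(q) + 1.2489)*cos(q)/(4.41*sin(q)^2 + 1.81*sin(q) - 3.11)^2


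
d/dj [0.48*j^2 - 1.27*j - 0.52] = 0.96*j - 1.27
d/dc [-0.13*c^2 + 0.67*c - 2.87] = 0.67 - 0.26*c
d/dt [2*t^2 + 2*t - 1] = 4*t + 2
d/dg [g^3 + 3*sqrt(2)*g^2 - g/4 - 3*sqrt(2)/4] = 3*g^2 + 6*sqrt(2)*g - 1/4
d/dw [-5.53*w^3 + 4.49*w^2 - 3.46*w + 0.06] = -16.59*w^2 + 8.98*w - 3.46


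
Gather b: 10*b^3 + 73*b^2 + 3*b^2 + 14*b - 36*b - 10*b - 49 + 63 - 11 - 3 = 10*b^3 + 76*b^2 - 32*b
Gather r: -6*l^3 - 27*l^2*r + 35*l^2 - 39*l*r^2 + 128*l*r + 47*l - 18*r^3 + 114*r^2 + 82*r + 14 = -6*l^3 + 35*l^2 + 47*l - 18*r^3 + r^2*(114 - 39*l) + r*(-27*l^2 + 128*l + 82) + 14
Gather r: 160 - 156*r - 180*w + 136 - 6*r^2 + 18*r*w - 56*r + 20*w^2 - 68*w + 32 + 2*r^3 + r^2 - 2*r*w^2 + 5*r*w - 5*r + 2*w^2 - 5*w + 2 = 2*r^3 - 5*r^2 + r*(-2*w^2 + 23*w - 217) + 22*w^2 - 253*w + 330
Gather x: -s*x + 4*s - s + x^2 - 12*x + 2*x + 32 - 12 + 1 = 3*s + x^2 + x*(-s - 10) + 21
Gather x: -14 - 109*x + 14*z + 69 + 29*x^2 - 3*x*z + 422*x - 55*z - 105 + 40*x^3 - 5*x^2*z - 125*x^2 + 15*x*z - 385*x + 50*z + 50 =40*x^3 + x^2*(-5*z - 96) + x*(12*z - 72) + 9*z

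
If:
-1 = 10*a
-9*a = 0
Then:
No Solution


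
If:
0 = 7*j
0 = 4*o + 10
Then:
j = 0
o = -5/2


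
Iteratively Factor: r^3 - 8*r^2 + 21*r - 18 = (r - 2)*(r^2 - 6*r + 9) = (r - 3)*(r - 2)*(r - 3)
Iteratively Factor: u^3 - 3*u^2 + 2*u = (u - 2)*(u^2 - u) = (u - 2)*(u - 1)*(u)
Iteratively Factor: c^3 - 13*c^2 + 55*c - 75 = (c - 5)*(c^2 - 8*c + 15) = (c - 5)*(c - 3)*(c - 5)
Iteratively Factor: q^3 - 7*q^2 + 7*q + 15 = (q + 1)*(q^2 - 8*q + 15) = (q - 5)*(q + 1)*(q - 3)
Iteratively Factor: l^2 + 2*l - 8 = (l - 2)*(l + 4)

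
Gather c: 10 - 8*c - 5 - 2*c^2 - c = -2*c^2 - 9*c + 5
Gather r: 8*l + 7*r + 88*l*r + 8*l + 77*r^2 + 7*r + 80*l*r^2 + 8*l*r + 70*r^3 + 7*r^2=16*l + 70*r^3 + r^2*(80*l + 84) + r*(96*l + 14)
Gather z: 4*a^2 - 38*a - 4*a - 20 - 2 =4*a^2 - 42*a - 22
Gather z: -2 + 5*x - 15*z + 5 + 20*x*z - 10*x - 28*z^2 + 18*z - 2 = -5*x - 28*z^2 + z*(20*x + 3) + 1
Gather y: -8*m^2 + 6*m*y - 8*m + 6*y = -8*m^2 - 8*m + y*(6*m + 6)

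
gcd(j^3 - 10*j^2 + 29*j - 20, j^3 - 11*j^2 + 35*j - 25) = j^2 - 6*j + 5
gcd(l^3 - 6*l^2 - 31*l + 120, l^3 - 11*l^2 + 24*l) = l^2 - 11*l + 24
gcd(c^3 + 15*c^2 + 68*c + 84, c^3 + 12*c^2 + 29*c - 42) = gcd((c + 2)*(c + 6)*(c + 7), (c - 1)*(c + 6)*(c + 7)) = c^2 + 13*c + 42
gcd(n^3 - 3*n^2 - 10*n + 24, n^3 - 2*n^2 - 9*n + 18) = n^2 + n - 6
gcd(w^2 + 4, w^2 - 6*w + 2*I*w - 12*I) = w + 2*I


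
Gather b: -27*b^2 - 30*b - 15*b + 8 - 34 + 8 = -27*b^2 - 45*b - 18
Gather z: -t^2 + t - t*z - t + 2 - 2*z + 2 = -t^2 + z*(-t - 2) + 4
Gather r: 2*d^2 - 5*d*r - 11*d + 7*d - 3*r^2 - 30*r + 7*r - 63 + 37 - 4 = 2*d^2 - 4*d - 3*r^2 + r*(-5*d - 23) - 30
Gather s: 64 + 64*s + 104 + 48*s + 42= 112*s + 210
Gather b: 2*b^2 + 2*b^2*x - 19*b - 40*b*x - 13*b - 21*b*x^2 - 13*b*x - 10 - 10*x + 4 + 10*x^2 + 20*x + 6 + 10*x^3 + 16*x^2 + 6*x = b^2*(2*x + 2) + b*(-21*x^2 - 53*x - 32) + 10*x^3 + 26*x^2 + 16*x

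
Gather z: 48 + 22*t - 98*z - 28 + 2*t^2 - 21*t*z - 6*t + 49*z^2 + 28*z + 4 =2*t^2 + 16*t + 49*z^2 + z*(-21*t - 70) + 24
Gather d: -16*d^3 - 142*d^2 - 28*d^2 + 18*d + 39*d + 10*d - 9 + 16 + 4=-16*d^3 - 170*d^2 + 67*d + 11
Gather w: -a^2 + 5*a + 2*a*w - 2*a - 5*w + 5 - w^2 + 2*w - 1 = -a^2 + 3*a - w^2 + w*(2*a - 3) + 4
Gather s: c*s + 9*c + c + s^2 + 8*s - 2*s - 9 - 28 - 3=10*c + s^2 + s*(c + 6) - 40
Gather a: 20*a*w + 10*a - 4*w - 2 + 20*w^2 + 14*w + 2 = a*(20*w + 10) + 20*w^2 + 10*w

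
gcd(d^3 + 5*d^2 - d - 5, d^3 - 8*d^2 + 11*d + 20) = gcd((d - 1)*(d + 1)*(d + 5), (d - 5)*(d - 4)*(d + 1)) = d + 1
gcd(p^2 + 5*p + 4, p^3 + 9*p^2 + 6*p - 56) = p + 4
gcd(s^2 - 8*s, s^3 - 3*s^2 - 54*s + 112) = s - 8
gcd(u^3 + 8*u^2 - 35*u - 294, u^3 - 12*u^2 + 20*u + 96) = u - 6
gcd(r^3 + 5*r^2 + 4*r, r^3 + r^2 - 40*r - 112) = r + 4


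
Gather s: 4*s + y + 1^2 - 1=4*s + y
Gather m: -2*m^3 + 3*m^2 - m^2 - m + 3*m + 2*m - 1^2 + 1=-2*m^3 + 2*m^2 + 4*m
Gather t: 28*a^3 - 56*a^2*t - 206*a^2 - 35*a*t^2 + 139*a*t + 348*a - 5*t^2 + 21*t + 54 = 28*a^3 - 206*a^2 + 348*a + t^2*(-35*a - 5) + t*(-56*a^2 + 139*a + 21) + 54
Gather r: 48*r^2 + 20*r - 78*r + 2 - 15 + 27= 48*r^2 - 58*r + 14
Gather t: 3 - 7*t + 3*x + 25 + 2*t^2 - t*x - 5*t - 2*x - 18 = 2*t^2 + t*(-x - 12) + x + 10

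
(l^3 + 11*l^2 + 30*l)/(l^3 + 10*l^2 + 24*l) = (l + 5)/(l + 4)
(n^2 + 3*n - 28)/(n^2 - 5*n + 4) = (n + 7)/(n - 1)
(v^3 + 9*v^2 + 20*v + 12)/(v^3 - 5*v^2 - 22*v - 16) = (v + 6)/(v - 8)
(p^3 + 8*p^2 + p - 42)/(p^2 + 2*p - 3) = (p^2 + 5*p - 14)/(p - 1)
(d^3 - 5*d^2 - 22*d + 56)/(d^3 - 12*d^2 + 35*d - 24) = (d^3 - 5*d^2 - 22*d + 56)/(d^3 - 12*d^2 + 35*d - 24)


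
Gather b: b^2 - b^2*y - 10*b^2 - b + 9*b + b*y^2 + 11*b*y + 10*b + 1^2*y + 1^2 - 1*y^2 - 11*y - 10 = b^2*(-y - 9) + b*(y^2 + 11*y + 18) - y^2 - 10*y - 9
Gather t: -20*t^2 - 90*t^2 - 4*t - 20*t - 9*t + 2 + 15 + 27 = -110*t^2 - 33*t + 44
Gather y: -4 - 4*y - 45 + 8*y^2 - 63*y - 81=8*y^2 - 67*y - 130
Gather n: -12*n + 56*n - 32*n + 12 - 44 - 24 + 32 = 12*n - 24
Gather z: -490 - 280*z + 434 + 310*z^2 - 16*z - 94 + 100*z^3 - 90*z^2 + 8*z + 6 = 100*z^3 + 220*z^2 - 288*z - 144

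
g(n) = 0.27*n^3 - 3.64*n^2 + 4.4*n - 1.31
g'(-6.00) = 77.24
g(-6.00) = -217.07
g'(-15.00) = 295.85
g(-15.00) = -1797.56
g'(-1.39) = 16.08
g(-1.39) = -15.18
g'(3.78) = -11.54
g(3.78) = -22.11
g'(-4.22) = 49.55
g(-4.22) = -104.99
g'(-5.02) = 61.36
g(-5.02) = -149.28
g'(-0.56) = 8.73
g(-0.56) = -4.96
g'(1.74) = -5.81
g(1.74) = -3.25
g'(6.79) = -7.69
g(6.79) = -54.73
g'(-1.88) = 20.95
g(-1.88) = -24.24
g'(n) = 0.81*n^2 - 7.28*n + 4.4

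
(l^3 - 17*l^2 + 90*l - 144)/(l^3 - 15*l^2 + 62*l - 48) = (l - 3)/(l - 1)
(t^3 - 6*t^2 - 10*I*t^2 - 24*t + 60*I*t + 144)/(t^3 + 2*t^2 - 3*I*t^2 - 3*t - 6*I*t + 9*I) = (t^3 + t^2*(-6 - 10*I) + t*(-24 + 60*I) + 144)/(t^3 + t^2*(2 - 3*I) + t*(-3 - 6*I) + 9*I)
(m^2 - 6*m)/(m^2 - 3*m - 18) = m/(m + 3)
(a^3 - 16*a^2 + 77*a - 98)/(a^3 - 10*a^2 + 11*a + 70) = (a^2 - 9*a + 14)/(a^2 - 3*a - 10)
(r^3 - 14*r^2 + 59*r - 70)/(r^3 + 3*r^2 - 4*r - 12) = (r^2 - 12*r + 35)/(r^2 + 5*r + 6)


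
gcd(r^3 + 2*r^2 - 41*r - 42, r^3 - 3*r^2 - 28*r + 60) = r - 6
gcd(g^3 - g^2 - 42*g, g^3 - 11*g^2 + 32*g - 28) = g - 7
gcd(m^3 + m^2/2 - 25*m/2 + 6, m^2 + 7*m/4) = 1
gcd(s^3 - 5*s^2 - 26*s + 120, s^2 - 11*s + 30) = s - 6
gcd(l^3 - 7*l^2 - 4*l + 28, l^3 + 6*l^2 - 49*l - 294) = l - 7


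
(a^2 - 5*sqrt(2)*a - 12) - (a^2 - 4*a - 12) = -5*sqrt(2)*a + 4*a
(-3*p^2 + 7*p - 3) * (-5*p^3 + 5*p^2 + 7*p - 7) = 15*p^5 - 50*p^4 + 29*p^3 + 55*p^2 - 70*p + 21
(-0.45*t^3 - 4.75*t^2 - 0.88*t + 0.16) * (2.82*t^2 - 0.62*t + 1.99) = -1.269*t^5 - 13.116*t^4 - 0.4321*t^3 - 8.4557*t^2 - 1.8504*t + 0.3184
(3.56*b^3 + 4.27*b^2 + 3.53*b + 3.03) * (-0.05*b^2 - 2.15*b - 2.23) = -0.178*b^5 - 7.8675*b^4 - 17.2958*b^3 - 17.2631*b^2 - 14.3864*b - 6.7569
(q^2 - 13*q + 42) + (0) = q^2 - 13*q + 42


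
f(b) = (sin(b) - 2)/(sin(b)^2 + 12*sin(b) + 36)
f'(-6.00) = 0.04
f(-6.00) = -0.04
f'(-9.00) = -0.05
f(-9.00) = -0.08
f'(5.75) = 0.05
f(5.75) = -0.08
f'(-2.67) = -0.05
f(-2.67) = -0.08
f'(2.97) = -0.04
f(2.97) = -0.05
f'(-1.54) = 0.00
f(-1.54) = -0.12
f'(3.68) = -0.05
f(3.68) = -0.08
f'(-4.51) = -0.01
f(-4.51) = -0.02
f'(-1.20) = 0.03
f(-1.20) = -0.11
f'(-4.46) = -0.01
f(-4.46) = -0.02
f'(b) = (-2*sin(b)*cos(b) - 12*cos(b))*(sin(b) - 2)/(sin(b)^2 + 12*sin(b) + 36)^2 + cos(b)/(sin(b)^2 + 12*sin(b) + 36)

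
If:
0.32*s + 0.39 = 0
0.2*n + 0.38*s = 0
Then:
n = 2.32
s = -1.22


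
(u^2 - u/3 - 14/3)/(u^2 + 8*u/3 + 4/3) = (3*u - 7)/(3*u + 2)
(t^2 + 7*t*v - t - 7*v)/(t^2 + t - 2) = (t + 7*v)/(t + 2)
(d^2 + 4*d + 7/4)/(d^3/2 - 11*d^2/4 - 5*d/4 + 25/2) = (4*d^2 + 16*d + 7)/(2*d^3 - 11*d^2 - 5*d + 50)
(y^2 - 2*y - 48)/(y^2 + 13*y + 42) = (y - 8)/(y + 7)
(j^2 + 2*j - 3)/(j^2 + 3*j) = (j - 1)/j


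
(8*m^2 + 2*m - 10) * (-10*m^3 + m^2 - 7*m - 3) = -80*m^5 - 12*m^4 + 46*m^3 - 48*m^2 + 64*m + 30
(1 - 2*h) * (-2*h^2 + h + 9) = 4*h^3 - 4*h^2 - 17*h + 9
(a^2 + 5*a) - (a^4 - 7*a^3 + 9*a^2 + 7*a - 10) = -a^4 + 7*a^3 - 8*a^2 - 2*a + 10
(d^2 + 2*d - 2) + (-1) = d^2 + 2*d - 3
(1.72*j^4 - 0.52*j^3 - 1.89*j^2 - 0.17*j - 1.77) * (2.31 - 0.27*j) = -0.4644*j^5 + 4.1136*j^4 - 0.6909*j^3 - 4.32*j^2 + 0.0852*j - 4.0887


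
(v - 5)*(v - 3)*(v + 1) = v^3 - 7*v^2 + 7*v + 15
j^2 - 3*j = j*(j - 3)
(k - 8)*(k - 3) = k^2 - 11*k + 24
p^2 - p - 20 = (p - 5)*(p + 4)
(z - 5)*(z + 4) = z^2 - z - 20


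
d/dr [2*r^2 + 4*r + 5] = 4*r + 4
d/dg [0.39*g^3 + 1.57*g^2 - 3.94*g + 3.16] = 1.17*g^2 + 3.14*g - 3.94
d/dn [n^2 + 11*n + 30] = 2*n + 11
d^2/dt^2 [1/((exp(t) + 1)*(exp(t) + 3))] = 4*(exp(3*t) + 3*exp(2*t) + exp(t) - 3)*exp(t)/(exp(6*t) + 12*exp(5*t) + 57*exp(4*t) + 136*exp(3*t) + 171*exp(2*t) + 108*exp(t) + 27)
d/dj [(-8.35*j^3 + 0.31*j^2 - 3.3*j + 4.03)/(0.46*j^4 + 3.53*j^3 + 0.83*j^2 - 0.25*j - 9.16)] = (3.841*j^6 - 0.285200000000003*j^5 - 3.4708*j^4 + 20.0578*j^3 + 189.4418*j^2 - 12.369*j + 31.2355)/(0.2116*j^8 + 3.2476*j^7 + 13.2245*j^6 + 5.6298*j^5 - 9.5033*j^4 - 65.0846*j^3 - 15.1431*j^2 + 4.58*j + 83.9056)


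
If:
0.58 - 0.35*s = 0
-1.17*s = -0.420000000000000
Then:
No Solution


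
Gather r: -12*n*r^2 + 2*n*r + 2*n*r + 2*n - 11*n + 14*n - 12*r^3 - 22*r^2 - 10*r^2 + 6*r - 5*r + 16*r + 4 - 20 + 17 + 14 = 5*n - 12*r^3 + r^2*(-12*n - 32) + r*(4*n + 17) + 15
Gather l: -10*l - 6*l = -16*l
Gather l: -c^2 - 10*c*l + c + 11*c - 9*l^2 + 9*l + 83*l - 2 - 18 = -c^2 + 12*c - 9*l^2 + l*(92 - 10*c) - 20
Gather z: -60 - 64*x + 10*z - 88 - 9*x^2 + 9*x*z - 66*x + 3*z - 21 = -9*x^2 - 130*x + z*(9*x + 13) - 169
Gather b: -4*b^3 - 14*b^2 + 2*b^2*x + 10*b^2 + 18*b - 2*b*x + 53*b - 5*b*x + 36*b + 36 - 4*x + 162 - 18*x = -4*b^3 + b^2*(2*x - 4) + b*(107 - 7*x) - 22*x + 198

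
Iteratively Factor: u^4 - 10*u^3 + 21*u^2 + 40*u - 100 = (u - 5)*(u^3 - 5*u^2 - 4*u + 20) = (u - 5)*(u + 2)*(u^2 - 7*u + 10) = (u - 5)^2*(u + 2)*(u - 2)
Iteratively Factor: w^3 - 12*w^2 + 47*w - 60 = (w - 5)*(w^2 - 7*w + 12) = (w - 5)*(w - 3)*(w - 4)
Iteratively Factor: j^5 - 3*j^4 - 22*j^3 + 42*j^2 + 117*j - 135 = (j - 1)*(j^4 - 2*j^3 - 24*j^2 + 18*j + 135) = (j - 5)*(j - 1)*(j^3 + 3*j^2 - 9*j - 27) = (j - 5)*(j - 3)*(j - 1)*(j^2 + 6*j + 9) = (j - 5)*(j - 3)*(j - 1)*(j + 3)*(j + 3)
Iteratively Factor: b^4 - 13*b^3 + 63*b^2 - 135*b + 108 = (b - 3)*(b^3 - 10*b^2 + 33*b - 36) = (b - 4)*(b - 3)*(b^2 - 6*b + 9) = (b - 4)*(b - 3)^2*(b - 3)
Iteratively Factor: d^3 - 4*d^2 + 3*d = (d - 3)*(d^2 - d) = (d - 3)*(d - 1)*(d)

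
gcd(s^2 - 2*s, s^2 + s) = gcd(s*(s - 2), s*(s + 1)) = s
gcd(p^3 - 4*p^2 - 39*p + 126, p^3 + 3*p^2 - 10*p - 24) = p - 3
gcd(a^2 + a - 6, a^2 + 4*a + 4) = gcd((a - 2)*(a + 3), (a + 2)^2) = 1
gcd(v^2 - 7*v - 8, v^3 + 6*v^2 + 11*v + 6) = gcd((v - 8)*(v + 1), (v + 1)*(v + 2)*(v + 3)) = v + 1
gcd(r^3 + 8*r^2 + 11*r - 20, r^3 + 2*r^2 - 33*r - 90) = r + 5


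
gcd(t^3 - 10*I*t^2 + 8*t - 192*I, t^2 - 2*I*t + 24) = t^2 - 2*I*t + 24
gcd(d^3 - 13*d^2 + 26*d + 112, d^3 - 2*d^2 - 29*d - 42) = d^2 - 5*d - 14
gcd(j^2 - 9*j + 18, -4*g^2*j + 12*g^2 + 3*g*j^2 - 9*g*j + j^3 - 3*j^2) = j - 3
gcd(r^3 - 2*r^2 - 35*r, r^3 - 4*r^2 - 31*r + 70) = r^2 - 2*r - 35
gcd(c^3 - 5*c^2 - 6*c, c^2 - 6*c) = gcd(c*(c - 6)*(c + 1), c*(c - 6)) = c^2 - 6*c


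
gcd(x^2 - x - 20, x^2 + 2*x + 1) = 1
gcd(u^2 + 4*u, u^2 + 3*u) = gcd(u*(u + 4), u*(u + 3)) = u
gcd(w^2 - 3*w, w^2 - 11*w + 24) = w - 3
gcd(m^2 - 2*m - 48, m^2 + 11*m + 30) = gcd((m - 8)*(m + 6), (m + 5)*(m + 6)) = m + 6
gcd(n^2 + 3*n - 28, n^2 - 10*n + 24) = n - 4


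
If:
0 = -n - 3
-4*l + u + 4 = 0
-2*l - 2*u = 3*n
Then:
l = 17/10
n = -3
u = 14/5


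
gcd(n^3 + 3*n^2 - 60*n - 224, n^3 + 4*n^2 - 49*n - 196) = n^2 + 11*n + 28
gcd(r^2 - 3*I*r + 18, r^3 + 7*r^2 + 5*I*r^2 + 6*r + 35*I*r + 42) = 1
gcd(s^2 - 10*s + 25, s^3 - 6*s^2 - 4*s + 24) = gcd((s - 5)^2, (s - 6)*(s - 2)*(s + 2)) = 1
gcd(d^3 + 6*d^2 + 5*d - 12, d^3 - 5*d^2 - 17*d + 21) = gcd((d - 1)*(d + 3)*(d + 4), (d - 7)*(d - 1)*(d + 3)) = d^2 + 2*d - 3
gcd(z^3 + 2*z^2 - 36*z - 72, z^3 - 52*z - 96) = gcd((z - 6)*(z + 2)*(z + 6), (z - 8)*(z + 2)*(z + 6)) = z^2 + 8*z + 12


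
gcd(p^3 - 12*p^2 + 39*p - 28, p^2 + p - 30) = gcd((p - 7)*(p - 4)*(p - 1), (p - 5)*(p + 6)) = 1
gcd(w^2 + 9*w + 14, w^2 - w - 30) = 1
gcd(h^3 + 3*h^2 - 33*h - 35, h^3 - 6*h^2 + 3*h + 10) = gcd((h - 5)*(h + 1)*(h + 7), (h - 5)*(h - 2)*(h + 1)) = h^2 - 4*h - 5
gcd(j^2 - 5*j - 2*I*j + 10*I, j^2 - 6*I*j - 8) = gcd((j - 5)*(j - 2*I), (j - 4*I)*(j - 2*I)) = j - 2*I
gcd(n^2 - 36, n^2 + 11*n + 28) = 1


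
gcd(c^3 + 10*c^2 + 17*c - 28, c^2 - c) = c - 1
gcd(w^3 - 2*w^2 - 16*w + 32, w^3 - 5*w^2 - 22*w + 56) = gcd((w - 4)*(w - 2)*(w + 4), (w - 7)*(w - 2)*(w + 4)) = w^2 + 2*w - 8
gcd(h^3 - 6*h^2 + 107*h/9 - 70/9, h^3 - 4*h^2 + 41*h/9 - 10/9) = h^2 - 11*h/3 + 10/3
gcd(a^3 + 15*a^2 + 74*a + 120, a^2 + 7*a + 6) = a + 6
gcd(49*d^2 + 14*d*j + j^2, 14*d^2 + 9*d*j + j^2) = 7*d + j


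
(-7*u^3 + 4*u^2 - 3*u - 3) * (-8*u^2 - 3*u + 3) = 56*u^5 - 11*u^4 - 9*u^3 + 45*u^2 - 9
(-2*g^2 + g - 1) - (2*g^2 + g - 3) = 2 - 4*g^2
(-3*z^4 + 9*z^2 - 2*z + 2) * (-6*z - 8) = 18*z^5 + 24*z^4 - 54*z^3 - 60*z^2 + 4*z - 16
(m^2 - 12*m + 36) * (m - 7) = m^3 - 19*m^2 + 120*m - 252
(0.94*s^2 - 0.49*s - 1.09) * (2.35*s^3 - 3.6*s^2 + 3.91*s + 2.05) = 2.209*s^5 - 4.5355*s^4 + 2.8779*s^3 + 3.9351*s^2 - 5.2664*s - 2.2345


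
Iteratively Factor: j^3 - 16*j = (j)*(j^2 - 16) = j*(j + 4)*(j - 4)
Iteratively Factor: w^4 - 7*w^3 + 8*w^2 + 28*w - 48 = (w - 3)*(w^3 - 4*w^2 - 4*w + 16) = (w - 4)*(w - 3)*(w^2 - 4) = (w - 4)*(w - 3)*(w + 2)*(w - 2)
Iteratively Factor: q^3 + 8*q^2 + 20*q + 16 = (q + 2)*(q^2 + 6*q + 8) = (q + 2)*(q + 4)*(q + 2)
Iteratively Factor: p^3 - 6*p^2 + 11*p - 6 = (p - 2)*(p^2 - 4*p + 3) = (p - 3)*(p - 2)*(p - 1)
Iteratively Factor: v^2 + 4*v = (v)*(v + 4)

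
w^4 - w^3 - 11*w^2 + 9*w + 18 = (w - 3)*(w - 2)*(w + 1)*(w + 3)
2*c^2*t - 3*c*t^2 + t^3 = t*(-2*c + t)*(-c + t)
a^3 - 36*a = a*(a - 6)*(a + 6)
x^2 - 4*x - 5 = (x - 5)*(x + 1)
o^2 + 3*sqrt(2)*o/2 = o*(o + 3*sqrt(2)/2)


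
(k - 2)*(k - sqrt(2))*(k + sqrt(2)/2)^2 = k^4 - 2*k^3 - 3*k^2/2 - sqrt(2)*k/2 + 3*k + sqrt(2)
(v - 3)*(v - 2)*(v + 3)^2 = v^4 + v^3 - 15*v^2 - 9*v + 54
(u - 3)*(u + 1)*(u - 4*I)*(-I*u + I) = -I*u^4 - 4*u^3 + 3*I*u^3 + 12*u^2 + I*u^2 + 4*u - 3*I*u - 12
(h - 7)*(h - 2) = h^2 - 9*h + 14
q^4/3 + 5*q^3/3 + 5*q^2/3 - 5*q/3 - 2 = (q/3 + 1)*(q - 1)*(q + 1)*(q + 2)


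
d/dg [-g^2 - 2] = -2*g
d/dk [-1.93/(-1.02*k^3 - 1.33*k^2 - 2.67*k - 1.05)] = (-5.9058*k^2 - 5.1338*k - 5.1531)/(1.02*k^3 + 1.33*k^2 + 2.67*k + 1.05)^2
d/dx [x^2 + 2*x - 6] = 2*x + 2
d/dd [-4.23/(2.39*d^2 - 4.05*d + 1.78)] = (20.2194*d - 17.1315)/(2.39*d^2 - 4.05*d + 1.78)^2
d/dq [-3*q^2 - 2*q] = -6*q - 2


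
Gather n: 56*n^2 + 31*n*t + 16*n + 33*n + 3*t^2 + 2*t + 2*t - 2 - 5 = 56*n^2 + n*(31*t + 49) + 3*t^2 + 4*t - 7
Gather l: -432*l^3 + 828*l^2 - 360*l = -432*l^3 + 828*l^2 - 360*l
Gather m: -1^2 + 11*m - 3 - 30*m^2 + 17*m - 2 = -30*m^2 + 28*m - 6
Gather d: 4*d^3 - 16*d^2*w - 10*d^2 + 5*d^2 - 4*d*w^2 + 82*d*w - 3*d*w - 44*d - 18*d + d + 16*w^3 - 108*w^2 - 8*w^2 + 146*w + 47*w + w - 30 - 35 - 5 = 4*d^3 + d^2*(-16*w - 5) + d*(-4*w^2 + 79*w - 61) + 16*w^3 - 116*w^2 + 194*w - 70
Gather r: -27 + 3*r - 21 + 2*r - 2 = 5*r - 50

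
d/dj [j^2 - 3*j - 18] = 2*j - 3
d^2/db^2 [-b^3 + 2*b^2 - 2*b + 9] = 4 - 6*b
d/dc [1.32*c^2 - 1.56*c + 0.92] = 2.64*c - 1.56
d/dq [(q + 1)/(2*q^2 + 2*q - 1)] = (-2*q^2 - 4*q - 3)/(4*q^4 + 8*q^3 - 4*q + 1)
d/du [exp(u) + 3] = exp(u)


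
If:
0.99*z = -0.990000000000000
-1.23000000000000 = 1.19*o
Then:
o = -1.03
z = -1.00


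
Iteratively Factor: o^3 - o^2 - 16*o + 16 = (o - 1)*(o^2 - 16) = (o - 1)*(o + 4)*(o - 4)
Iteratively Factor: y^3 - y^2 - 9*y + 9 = (y + 3)*(y^2 - 4*y + 3) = (y - 3)*(y + 3)*(y - 1)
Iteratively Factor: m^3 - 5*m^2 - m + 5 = (m + 1)*(m^2 - 6*m + 5) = (m - 5)*(m + 1)*(m - 1)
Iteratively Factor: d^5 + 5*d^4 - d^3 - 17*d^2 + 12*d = (d + 3)*(d^4 + 2*d^3 - 7*d^2 + 4*d) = (d - 1)*(d + 3)*(d^3 + 3*d^2 - 4*d) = (d - 1)^2*(d + 3)*(d^2 + 4*d) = (d - 1)^2*(d + 3)*(d + 4)*(d)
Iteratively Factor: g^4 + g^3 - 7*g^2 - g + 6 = (g + 1)*(g^3 - 7*g + 6) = (g - 2)*(g + 1)*(g^2 + 2*g - 3) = (g - 2)*(g - 1)*(g + 1)*(g + 3)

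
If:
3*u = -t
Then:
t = -3*u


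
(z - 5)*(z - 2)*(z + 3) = z^3 - 4*z^2 - 11*z + 30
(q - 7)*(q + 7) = q^2 - 49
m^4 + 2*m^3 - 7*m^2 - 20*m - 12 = (m - 3)*(m + 1)*(m + 2)^2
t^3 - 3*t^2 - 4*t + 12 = (t - 3)*(t - 2)*(t + 2)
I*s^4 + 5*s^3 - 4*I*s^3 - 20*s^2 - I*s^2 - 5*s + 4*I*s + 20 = (s - 4)*(s + 1)*(s - 5*I)*(I*s - I)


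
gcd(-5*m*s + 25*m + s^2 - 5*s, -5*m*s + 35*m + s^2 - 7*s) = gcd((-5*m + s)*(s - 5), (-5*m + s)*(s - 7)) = -5*m + s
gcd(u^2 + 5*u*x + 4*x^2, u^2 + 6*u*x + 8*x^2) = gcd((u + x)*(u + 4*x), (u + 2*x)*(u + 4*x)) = u + 4*x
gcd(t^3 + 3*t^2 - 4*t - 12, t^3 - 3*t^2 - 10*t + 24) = t^2 + t - 6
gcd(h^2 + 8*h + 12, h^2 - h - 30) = 1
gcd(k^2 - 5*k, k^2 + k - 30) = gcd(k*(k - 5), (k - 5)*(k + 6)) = k - 5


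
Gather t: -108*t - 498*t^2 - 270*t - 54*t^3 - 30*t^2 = -54*t^3 - 528*t^2 - 378*t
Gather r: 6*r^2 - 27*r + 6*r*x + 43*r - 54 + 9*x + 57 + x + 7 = 6*r^2 + r*(6*x + 16) + 10*x + 10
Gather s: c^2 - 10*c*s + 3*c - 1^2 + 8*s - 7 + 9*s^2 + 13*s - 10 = c^2 + 3*c + 9*s^2 + s*(21 - 10*c) - 18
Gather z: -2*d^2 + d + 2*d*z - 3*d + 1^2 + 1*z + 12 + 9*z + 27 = -2*d^2 - 2*d + z*(2*d + 10) + 40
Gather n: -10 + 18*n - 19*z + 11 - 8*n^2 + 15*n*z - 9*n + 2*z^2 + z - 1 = -8*n^2 + n*(15*z + 9) + 2*z^2 - 18*z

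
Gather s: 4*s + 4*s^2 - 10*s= 4*s^2 - 6*s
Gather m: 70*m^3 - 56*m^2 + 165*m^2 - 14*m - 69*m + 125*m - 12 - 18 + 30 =70*m^3 + 109*m^2 + 42*m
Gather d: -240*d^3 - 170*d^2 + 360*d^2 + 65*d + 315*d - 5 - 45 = -240*d^3 + 190*d^2 + 380*d - 50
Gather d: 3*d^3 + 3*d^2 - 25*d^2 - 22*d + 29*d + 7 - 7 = 3*d^3 - 22*d^2 + 7*d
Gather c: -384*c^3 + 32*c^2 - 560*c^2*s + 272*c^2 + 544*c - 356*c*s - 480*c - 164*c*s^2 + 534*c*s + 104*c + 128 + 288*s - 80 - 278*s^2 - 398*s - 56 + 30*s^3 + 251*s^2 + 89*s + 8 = -384*c^3 + c^2*(304 - 560*s) + c*(-164*s^2 + 178*s + 168) + 30*s^3 - 27*s^2 - 21*s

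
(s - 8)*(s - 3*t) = s^2 - 3*s*t - 8*s + 24*t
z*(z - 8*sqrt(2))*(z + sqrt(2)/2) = z^3 - 15*sqrt(2)*z^2/2 - 8*z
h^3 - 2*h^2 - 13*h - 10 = (h - 5)*(h + 1)*(h + 2)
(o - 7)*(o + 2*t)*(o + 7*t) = o^3 + 9*o^2*t - 7*o^2 + 14*o*t^2 - 63*o*t - 98*t^2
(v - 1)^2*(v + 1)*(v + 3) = v^4 + 2*v^3 - 4*v^2 - 2*v + 3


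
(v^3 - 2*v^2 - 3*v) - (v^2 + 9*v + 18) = v^3 - 3*v^2 - 12*v - 18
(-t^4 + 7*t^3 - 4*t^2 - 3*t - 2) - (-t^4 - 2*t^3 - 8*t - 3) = 9*t^3 - 4*t^2 + 5*t + 1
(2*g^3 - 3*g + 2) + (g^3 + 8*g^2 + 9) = 3*g^3 + 8*g^2 - 3*g + 11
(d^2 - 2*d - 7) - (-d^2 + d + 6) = 2*d^2 - 3*d - 13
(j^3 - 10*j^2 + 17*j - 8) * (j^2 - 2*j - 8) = j^5 - 12*j^4 + 29*j^3 + 38*j^2 - 120*j + 64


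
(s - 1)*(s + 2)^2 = s^3 + 3*s^2 - 4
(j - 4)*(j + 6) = j^2 + 2*j - 24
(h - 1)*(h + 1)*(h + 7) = h^3 + 7*h^2 - h - 7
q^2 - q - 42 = (q - 7)*(q + 6)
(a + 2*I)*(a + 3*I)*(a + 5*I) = a^3 + 10*I*a^2 - 31*a - 30*I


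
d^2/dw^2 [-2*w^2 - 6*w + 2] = -4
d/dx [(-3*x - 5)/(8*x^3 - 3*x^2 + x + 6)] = (-24*x^3 + 9*x^2 - 3*x + (3*x + 5)*(24*x^2 - 6*x + 1) - 18)/(8*x^3 - 3*x^2 + x + 6)^2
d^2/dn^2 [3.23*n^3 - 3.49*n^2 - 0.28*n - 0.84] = 19.38*n - 6.98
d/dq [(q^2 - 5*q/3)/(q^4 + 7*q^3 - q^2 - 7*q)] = 2*(-3*q^3 - 3*q^2 + 35*q - 13)/(3*(q^6 + 14*q^5 + 47*q^4 - 28*q^3 - 97*q^2 + 14*q + 49))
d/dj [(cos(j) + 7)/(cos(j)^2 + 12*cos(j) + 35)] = sin(j)/(cos(j) + 5)^2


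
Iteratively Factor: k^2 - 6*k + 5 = (k - 1)*(k - 5)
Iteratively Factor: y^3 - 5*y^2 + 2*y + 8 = (y + 1)*(y^2 - 6*y + 8) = (y - 2)*(y + 1)*(y - 4)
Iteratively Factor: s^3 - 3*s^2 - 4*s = (s + 1)*(s^2 - 4*s) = (s - 4)*(s + 1)*(s)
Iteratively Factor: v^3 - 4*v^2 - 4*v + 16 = (v - 4)*(v^2 - 4) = (v - 4)*(v + 2)*(v - 2)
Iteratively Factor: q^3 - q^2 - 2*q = (q + 1)*(q^2 - 2*q) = (q - 2)*(q + 1)*(q)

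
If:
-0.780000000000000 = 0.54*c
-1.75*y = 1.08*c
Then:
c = -1.44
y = 0.89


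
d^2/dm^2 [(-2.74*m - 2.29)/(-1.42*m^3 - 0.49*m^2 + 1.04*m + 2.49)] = (33.149616*m^5 + 66.849624*m^4 + 34.902724*m^3 + 99.264846*m^2 + 61.638432*m - 3.649222)/(2.863288*m^9 + 2.964108*m^8 - 5.268342*m^7 - 19.286651*m^6 - 6.536748*m^5 + 21.859797*m^4 + 32.900986*m^3 + 1.034595*m^2 - 19.344312*m - 15.438249)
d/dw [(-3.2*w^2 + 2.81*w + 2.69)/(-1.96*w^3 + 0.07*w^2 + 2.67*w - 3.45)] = (-6.272*w^4 + 11.0152*w^3 + 7.0765*w^2 + 21.7034*w - 16.8768)/(3.8416*w^6 - 0.2744*w^5 - 10.4615*w^4 + 13.8978*w^3 + 6.6459*w^2 - 18.423*w + 11.9025)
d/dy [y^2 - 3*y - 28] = 2*y - 3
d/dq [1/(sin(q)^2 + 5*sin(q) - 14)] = -(2*sin(q) + 5)*cos(q)/(sin(q)^2 + 5*sin(q) - 14)^2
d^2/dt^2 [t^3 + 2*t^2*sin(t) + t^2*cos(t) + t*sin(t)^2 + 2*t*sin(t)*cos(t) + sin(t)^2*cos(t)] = -2*t^2*sin(t) - t^2*cos(t) - 4*t*sin(t) - 4*t*sin(2*t) + 8*t*cos(t) + 2*t*cos(2*t) + 6*t + 2*sin(2*t) + 4*sqrt(2)*sin(t + pi/4) - 9*cos(t)/4 + 4*cos(2*t) + 9*cos(3*t)/4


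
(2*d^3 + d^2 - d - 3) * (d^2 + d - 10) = 2*d^5 + 3*d^4 - 20*d^3 - 14*d^2 + 7*d + 30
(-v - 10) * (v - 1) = -v^2 - 9*v + 10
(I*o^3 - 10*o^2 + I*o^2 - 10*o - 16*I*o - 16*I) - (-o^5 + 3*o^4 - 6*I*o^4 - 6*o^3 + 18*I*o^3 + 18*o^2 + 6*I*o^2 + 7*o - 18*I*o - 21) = o^5 - 3*o^4 + 6*I*o^4 + 6*o^3 - 17*I*o^3 - 28*o^2 - 5*I*o^2 - 17*o + 2*I*o + 21 - 16*I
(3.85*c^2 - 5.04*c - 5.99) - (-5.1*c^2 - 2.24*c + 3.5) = 8.95*c^2 - 2.8*c - 9.49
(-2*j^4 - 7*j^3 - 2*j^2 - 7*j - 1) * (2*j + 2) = -4*j^5 - 18*j^4 - 18*j^3 - 18*j^2 - 16*j - 2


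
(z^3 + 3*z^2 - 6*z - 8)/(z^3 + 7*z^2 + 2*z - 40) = (z + 1)/(z + 5)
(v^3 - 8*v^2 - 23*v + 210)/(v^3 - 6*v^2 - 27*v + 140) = (v - 6)/(v - 4)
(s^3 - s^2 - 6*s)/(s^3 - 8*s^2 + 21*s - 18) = s*(s + 2)/(s^2 - 5*s + 6)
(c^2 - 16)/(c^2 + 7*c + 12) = (c - 4)/(c + 3)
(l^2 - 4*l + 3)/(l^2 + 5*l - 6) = (l - 3)/(l + 6)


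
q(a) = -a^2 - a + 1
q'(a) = -2*a - 1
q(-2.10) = -1.31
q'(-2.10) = 3.20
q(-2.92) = -4.61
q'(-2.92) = 4.84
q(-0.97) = 1.03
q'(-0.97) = 0.94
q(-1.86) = -0.60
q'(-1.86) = 2.72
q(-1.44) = 0.37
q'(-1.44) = 1.88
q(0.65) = -0.07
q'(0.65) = -2.30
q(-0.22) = 1.17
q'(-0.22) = -0.56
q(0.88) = -0.65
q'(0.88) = -2.76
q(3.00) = -11.00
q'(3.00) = -7.00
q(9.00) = -89.00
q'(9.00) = -19.00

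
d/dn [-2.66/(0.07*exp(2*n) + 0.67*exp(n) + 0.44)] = (0.3724*exp(n) + 1.7822)*exp(n)/(0.07*exp(2*n) + 0.67*exp(n) + 0.44)^2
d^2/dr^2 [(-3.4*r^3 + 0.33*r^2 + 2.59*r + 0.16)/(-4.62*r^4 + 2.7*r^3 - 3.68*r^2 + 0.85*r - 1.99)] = (145.14192*r^9 - 42.2619119999999*r^8 - 985.518072*r^7 + 709.520136*r^6 - 1130.199264*r^5 + 326.995848*r^4 + 374.154248*r^3 - 184.551312*r^2 + 192.433368*r - 9.263412)/(98.611128*r^12 - 172.88964*r^11 + 336.681576*r^10 - 349.53714*r^9 + 459.222732*r^8 - 363.93066*r^7 + 357.043886*r^6 - 205.90959*r^5 + 171.113814*r^4 - 70.039255*r^3 + 48.032829*r^2 - 10.098255*r + 7.880599)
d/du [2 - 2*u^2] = -4*u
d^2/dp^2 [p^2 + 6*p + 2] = 2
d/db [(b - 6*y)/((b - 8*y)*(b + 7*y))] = ((-b + 6*y)*(b - 8*y) + (-b + 6*y)*(b + 7*y) + (b - 8*y)*(b + 7*y))/((b - 8*y)^2*(b + 7*y)^2)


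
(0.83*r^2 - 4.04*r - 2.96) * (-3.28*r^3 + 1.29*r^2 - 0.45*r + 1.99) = -2.7224*r^5 + 14.3219*r^4 + 4.1237*r^3 - 0.3487*r^2 - 6.7076*r - 5.8904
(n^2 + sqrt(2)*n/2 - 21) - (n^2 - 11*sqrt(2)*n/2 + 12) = 6*sqrt(2)*n - 33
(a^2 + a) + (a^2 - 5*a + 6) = 2*a^2 - 4*a + 6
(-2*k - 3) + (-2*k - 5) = -4*k - 8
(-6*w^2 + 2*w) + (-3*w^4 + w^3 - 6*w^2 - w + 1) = -3*w^4 + w^3 - 12*w^2 + w + 1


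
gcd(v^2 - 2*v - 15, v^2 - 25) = v - 5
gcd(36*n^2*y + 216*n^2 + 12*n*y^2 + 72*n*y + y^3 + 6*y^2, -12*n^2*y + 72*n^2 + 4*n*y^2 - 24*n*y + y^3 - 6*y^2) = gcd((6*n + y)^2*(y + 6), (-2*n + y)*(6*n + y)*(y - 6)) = 6*n + y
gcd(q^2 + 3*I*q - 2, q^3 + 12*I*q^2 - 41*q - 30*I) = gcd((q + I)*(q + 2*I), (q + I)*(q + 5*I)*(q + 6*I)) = q + I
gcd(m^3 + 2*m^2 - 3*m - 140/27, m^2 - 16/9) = m + 4/3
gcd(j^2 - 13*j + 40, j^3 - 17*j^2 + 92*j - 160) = j^2 - 13*j + 40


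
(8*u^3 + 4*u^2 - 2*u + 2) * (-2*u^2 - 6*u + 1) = -16*u^5 - 56*u^4 - 12*u^3 + 12*u^2 - 14*u + 2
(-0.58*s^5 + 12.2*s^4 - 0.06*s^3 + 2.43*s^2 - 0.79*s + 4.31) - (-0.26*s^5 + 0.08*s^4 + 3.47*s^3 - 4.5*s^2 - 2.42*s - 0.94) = -0.32*s^5 + 12.12*s^4 - 3.53*s^3 + 6.93*s^2 + 1.63*s + 5.25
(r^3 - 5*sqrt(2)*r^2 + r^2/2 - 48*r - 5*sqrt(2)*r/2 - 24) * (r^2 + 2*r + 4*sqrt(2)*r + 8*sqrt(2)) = r^5 - sqrt(2)*r^4 + 5*r^4/2 - 87*r^3 - 5*sqrt(2)*r^3/2 - 193*sqrt(2)*r^2 - 220*r^2 - 480*sqrt(2)*r - 88*r - 192*sqrt(2)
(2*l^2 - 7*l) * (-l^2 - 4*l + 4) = -2*l^4 - l^3 + 36*l^2 - 28*l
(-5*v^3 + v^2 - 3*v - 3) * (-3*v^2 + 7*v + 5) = 15*v^5 - 38*v^4 - 9*v^3 - 7*v^2 - 36*v - 15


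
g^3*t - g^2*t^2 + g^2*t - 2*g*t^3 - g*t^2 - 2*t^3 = (g - 2*t)*(g + t)*(g*t + t)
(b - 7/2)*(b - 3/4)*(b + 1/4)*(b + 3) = b^4 - b^3 - 167*b^2/16 + 171*b/32 + 63/32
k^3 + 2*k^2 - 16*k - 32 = (k - 4)*(k + 2)*(k + 4)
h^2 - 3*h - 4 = (h - 4)*(h + 1)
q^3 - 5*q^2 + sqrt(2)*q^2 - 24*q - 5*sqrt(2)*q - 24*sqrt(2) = (q - 8)*(q + 3)*(q + sqrt(2))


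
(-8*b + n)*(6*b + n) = -48*b^2 - 2*b*n + n^2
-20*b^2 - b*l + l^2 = (-5*b + l)*(4*b + l)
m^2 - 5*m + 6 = (m - 3)*(m - 2)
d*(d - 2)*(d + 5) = d^3 + 3*d^2 - 10*d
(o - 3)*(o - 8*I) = o^2 - 3*o - 8*I*o + 24*I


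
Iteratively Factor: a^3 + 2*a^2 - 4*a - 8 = (a + 2)*(a^2 - 4) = (a - 2)*(a + 2)*(a + 2)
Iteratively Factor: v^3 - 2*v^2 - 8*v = (v + 2)*(v^2 - 4*v) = (v - 4)*(v + 2)*(v)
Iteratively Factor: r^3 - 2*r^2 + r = (r - 1)*(r^2 - r) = (r - 1)^2*(r)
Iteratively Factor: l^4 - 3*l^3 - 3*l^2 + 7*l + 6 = (l - 3)*(l^3 - 3*l - 2) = (l - 3)*(l + 1)*(l^2 - l - 2) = (l - 3)*(l - 2)*(l + 1)*(l + 1)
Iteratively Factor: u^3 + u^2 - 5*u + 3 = (u - 1)*(u^2 + 2*u - 3) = (u - 1)*(u + 3)*(u - 1)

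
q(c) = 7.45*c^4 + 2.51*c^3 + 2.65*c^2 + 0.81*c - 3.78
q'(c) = 29.8*c^3 + 7.53*c^2 + 5.3*c + 0.81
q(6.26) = 12161.60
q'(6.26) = 7639.44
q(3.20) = 889.38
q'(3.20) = 1071.36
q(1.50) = 49.58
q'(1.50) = 126.28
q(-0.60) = -2.89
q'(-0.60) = -6.10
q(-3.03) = 576.22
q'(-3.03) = -775.10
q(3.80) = 1728.72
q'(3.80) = 1764.87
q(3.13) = 816.73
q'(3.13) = 1004.97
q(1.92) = 126.55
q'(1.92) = 249.67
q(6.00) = 10293.84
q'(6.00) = 6740.49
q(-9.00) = 47253.24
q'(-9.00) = -21161.16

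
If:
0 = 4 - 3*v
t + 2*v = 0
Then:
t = -8/3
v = 4/3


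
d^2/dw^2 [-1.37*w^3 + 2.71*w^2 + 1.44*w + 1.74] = 5.42 - 8.22*w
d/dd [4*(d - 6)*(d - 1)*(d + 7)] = 12*d^2 - 172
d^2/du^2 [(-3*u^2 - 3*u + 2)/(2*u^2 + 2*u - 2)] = (-3*u^2 - 3*u - 2)/(u^6 + 3*u^5 - 5*u^3 + 3*u - 1)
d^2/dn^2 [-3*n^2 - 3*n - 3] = -6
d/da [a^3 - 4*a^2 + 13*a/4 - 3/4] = 3*a^2 - 8*a + 13/4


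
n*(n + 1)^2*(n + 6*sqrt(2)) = n^4 + 2*n^3 + 6*sqrt(2)*n^3 + n^2 + 12*sqrt(2)*n^2 + 6*sqrt(2)*n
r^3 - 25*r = r*(r - 5)*(r + 5)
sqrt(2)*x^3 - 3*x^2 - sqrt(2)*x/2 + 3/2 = (x - 3*sqrt(2)/2)*(x - sqrt(2)/2)*(sqrt(2)*x + 1)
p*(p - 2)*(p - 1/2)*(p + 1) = p^4 - 3*p^3/2 - 3*p^2/2 + p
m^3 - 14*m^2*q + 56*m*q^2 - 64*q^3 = (m - 8*q)*(m - 4*q)*(m - 2*q)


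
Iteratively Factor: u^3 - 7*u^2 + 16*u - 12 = (u - 3)*(u^2 - 4*u + 4) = (u - 3)*(u - 2)*(u - 2)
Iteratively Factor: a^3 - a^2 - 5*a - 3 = (a - 3)*(a^2 + 2*a + 1) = (a - 3)*(a + 1)*(a + 1)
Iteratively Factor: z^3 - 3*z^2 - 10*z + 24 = (z - 4)*(z^2 + z - 6) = (z - 4)*(z - 2)*(z + 3)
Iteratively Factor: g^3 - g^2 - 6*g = (g)*(g^2 - g - 6) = g*(g - 3)*(g + 2)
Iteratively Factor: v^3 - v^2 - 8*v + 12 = (v + 3)*(v^2 - 4*v + 4) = (v - 2)*(v + 3)*(v - 2)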